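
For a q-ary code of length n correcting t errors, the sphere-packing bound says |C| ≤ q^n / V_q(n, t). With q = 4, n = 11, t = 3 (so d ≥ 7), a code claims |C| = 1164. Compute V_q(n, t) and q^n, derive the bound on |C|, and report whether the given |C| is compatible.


V_q(n, t) = 4984, q^n = 4194304, Hamming bound = 841, |C| = 1164 > bound (violated).

Step 1: Compute V_q(n, t) = Σ_{j=0}^3 C(n, j) (q−1)^j.
  j = 0: C(11,0)·(3)^0 = 1·1 = 1.
  j = 1: C(11,1)·(3)^1 = 11·3 = 33.
  j = 2: C(11,2)·(3)^2 = 55·9 = 495.
  j = 3: C(11,3)·(3)^3 = 165·27 = 4455.
  V_q(n, t) = 1 + 33 + 495 + 4455 = 4984.
Step 2: q^n = 4^11 = 4194304.
Step 3: Hamming bound ⌊q^n / V_q(n,t)⌋ = ⌊4194304/4984⌋ = 841.
Step 4: Compare |C| = 1164 to 841: violated.
The claimed |C| lies above the Hamming bound, so no 4-ary code of length 11 with d ≥ 7 can have 1164 codewords.


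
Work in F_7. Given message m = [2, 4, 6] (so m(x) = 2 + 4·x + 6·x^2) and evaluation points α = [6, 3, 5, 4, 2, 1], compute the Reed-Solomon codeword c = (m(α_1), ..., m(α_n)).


c = [4, 5, 4, 2, 6, 5]

Message polynomial: m(x) = 2 + 4·x + 6·x^2 (mod 7).
For each evaluation point α_i, compute m(α_i) mod 7:
  α_1 = 6: Horner steps 6 → 5 → 4, so m(6) = 4.
  α_2 = 3: Horner steps 6 → 1 → 5, so m(3) = 5.
  α_3 = 5: Horner steps 6 → 6 → 4, so m(5) = 4.
  α_4 = 4: Horner steps 6 → 0 → 2, so m(4) = 2.
  α_5 = 2: Horner steps 6 → 2 → 6, so m(2) = 6.
  α_6 = 1: Horner steps 6 → 3 → 5, so m(1) = 5.
Codeword c = [4, 5, 4, 2, 6, 5] ∈ F_7^6.


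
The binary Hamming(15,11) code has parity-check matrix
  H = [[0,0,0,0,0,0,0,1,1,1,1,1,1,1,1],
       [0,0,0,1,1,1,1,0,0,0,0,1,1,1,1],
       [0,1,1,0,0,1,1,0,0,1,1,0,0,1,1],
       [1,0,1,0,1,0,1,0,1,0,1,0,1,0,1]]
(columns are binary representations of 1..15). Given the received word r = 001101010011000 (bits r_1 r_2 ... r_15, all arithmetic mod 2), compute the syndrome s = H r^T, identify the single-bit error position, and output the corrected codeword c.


s = (1, 1, 1, 0)^T, error position = 14, corrected codeword c = 001101010011010

Compute s = H r^T mod 2 one row at a time:
  s_1 = 1 + 0 + 0 + 1 + 1 + 0 + 0 + 0 = 3 ≡ 1 (mod 2).
  s_2 = 1 + 0 + 1 + 0 + 1 + 0 + 0 + 0 = 3 ≡ 1 (mod 2).
  s_3 = 0 + 1 + 1 + 0 + 0 + 1 + 0 + 0 = 3 ≡ 1 (mod 2).
  s_4 = 0 + 1 + 0 + 0 + 0 + 1 + 0 + 0 = 2 ≡ 0 (mod 2).
s = (1, 1, 1, 0)^T — this equals column 14 of H (binary 1110), so error is at position 14.
Correct: flip bit 14 of r = 001101010011000 to get c = 001101010011010.


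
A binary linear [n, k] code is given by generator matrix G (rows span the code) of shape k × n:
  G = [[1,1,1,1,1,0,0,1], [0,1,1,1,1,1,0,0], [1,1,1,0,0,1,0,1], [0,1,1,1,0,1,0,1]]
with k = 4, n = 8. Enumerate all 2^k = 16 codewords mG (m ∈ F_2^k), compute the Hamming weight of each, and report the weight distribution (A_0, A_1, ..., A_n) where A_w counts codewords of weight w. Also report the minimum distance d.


Weight distribution: A_0 = 1, A_2 = 3, A_3 = 4, A_4 = 3, A_5 = 4, A_6 = 1. Minimum distance d = 2.

Enumerate all 2^4 = 16 messages m ∈ F_2^4.
For each, compute codeword c = mG in F_2^8, then tally its weight.
  m = 0000 → c = 00000000, weight = 0.
  m = 1000 → c = 11111001, weight = 6.
  m = 0100 → c = 01111100, weight = 5.
  m = 1100 → c = 10000101, weight = 3.
  m = 0010 → c = 11100101, weight = 5.
  m = 1010 → c = 00011100, weight = 3.
  m = 0110 → c = 10011001, weight = 4.
  m = 1110 → c = 01100000, weight = 2.
  m = 0001 → c = 01110101, weight = 5.
  m = 1001 → c = 10001100, weight = 3.
  m = 0101 → c = 00001001, weight = 2.
  m = 1101 → c = 11110000, weight = 4.
  m = 0011 → c = 10010000, weight = 2.
  m = 1011 → c = 01101001, weight = 4.
  m = 0111 → c = 11101100, weight = 5.
  m = 1111 → c = 00010101, weight = 3.
Tally weights:
  weight 0: 1 codewords.
  weight 2: 3 codewords.
  weight 3: 4 codewords.
  weight 4: 3 codewords.
  weight 5: 4 codewords.
  weight 6: 1 codewords.
Minimum distance d = smallest w > 0 with A_w > 0 = 2.
Sanity: Σ A_w = 16 = 2^4 = 16 ✓.


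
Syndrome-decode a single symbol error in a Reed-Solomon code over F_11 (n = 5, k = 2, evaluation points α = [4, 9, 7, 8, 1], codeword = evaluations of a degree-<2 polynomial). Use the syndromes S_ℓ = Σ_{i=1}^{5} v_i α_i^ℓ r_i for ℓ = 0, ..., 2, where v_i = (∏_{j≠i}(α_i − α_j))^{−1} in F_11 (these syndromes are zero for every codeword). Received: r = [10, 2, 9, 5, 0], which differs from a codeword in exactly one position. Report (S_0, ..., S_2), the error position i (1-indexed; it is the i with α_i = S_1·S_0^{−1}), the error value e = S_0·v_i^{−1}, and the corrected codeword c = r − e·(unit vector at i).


S = (4, 3, 5), error at position 2, error magnitude e = 1, c = [10, 1, 9, 5, 0].

Step 1: column multipliers v_i = (∏_{j≠i}(α_i − α_j))^{−1} mod 11.
  i = 1 (α = 4): (4−9)(4−7)(4−8)(4−1) = (−5)·(−3)·(−4)·3 = −180 ≡ 7, so v_1 = 7^{−1} = 8 (mod 11).
  i = 2 (α = 9): (9−4)(9−7)(9−8)(9−1) = 5·2·1·8 = 80 ≡ 3, so v_2 = 3^{−1} = 4 (mod 11).
  i = 3 (α = 7): (7−4)(7−9)(7−8)(7−1) = 3·(−2)·(−1)·6 = 36 ≡ 3, so v_3 = 3^{−1} = 4 (mod 11).
  i = 4 (α = 8): (8−4)(8−9)(8−7)(8−1) = 4·(−1)·1·7 = −28 ≡ 5, so v_4 = 5^{−1} = 9 (mod 11).
  i = 5 (α = 1): (1−4)(1−9)(1−7)(1−8) = (−3)·(−8)·(−6)·(−7) = 1008 ≡ 7, so v_5 = 7^{−1} = 8 (mod 11).
  v = [8, 4, 4, 9, 8].
Step 2: syndromes of r = [10, 2, 9, 5, 0] (all sums mod 11).
  S_0 = Σ v_i r_i = 8·10 + 4·2 + 4·9 + 9·5 + 8·0 = 169 ≡ 4.
  S_1 = Σ v_i α_i r_i = 8·4·10 + 4·9·2 + 4·7·9 + 9·8·5 + 8·1·0 = 1004 ≡ 3.
  α_i^2 mod 11 = [5, 4, 5, 9, 1].
  S_2 = Σ v_i α_i^2 r_i = 8·5·10 + 4·4·2 + 4·5·9 + 9·9·5 + 8·1·0 = 1017 ≡ 5.
  S = (4, 3, 5) ≠ 0, so r is not a codeword (an error is present).
Step 3: locate the error. For a single error e at position i, S_ℓ = v_i·e·α_i^ℓ, so α_err = S_1/S_0.
  S_0^{−1} = 4^{−1} = 3 (mod 11), so α_err = 3·3 = 9 ≡ 9 = α_2. Error position i = 2.
  Consistency check: S_2/S_1 = 5·4 = 20 ≡ 9 = α_err ✓ (single-error assumption holds).
Step 4: error magnitude e = S_0/v_2 = S_0·∏_{j≠2}(α_2 − α_j) = 4·3 = 12 ≡ 1 (mod 11).
Step 5: correct position 2: c_2 = r_2 − e = 2 − 1 ≡ 1 (mod 11). Hence c = [10, 1, 9, 5, 0].
  Check: interpolating c through the α_i gives m(x) = 4 + 7·x (degree < 2) with m(α_i) = c_i for every i, so c is indeed a codeword.


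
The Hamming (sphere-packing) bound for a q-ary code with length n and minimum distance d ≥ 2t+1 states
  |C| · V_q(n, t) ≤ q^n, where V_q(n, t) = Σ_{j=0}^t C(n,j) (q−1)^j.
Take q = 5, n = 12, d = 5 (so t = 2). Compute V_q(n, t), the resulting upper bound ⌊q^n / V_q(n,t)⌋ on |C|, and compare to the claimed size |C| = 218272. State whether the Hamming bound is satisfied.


V_q(n, t) = 1105, q^n = 244140625, Hamming bound = 220941, |C| = 218272 ≤ bound (satisfied).

Step 1: Compute V_q(n, t) = Σ_{j=0}^2 C(n, j) (q−1)^j.
  j = 0: C(12,0)·(4)^0 = 1·1 = 1.
  j = 1: C(12,1)·(4)^1 = 12·4 = 48.
  j = 2: C(12,2)·(4)^2 = 66·16 = 1056.
  V_q(n, t) = 1 + 48 + 1056 = 1105.
Step 2: q^n = 5^12 = 244140625.
Step 3: Hamming bound ⌊q^n / V_q(n,t)⌋ = ⌊244140625/1105⌋ = 220941.
Step 4: Compare |C| = 218272 to 220941: satisfied.
The claimed |C| lies below the Hamming bound.


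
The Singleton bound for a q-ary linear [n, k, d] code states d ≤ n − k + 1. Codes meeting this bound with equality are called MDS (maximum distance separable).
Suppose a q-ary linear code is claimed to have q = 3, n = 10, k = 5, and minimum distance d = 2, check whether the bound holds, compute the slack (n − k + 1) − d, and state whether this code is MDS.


Singleton RHS = n − k + 1 = 6, slack = 4, bound satisfied, not MDS.

Singleton bound: d ≤ n − k + 1.
Here n = 10, k = 5, so n − k + 1 = 6.
Given d = 2, check d ≤ 6: YES.
Slack = (n − k + 1) − d = 4.
The code is NOT MDS (slack = 4 > 0).
Description: the claimed parameters are [10, 5, 2]_3; such a code would be non-MDS.


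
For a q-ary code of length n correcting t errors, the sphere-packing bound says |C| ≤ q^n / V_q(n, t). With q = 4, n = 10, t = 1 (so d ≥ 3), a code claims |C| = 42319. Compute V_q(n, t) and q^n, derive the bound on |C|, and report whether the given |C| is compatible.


V_q(n, t) = 31, q^n = 1048576, Hamming bound = 33825, |C| = 42319 > bound (violated).

Step 1: Compute V_q(n, t) = Σ_{j=0}^1 C(n, j) (q−1)^j.
  j = 0: C(10,0)·(3)^0 = 1·1 = 1.
  j = 1: C(10,1)·(3)^1 = 10·3 = 30.
  V_q(n, t) = 1 + 30 = 31.
Step 2: q^n = 4^10 = 1048576.
Step 3: Hamming bound ⌊q^n / V_q(n,t)⌋ = ⌊1048576/31⌋ = 33825.
Step 4: Compare |C| = 42319 to 33825: violated.
The claimed |C| lies above the Hamming bound, so no 4-ary code of length 10 with d ≥ 3 can have 42319 codewords.


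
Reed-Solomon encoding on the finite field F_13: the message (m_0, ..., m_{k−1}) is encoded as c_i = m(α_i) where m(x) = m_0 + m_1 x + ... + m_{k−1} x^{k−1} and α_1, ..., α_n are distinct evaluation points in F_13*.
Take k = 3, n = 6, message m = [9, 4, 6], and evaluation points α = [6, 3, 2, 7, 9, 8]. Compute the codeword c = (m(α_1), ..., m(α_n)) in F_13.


c = [2, 10, 2, 6, 11, 9]

Message polynomial: m(x) = 9 + 4·x + 6·x^2 (mod 13).
For each evaluation point α_i, compute m(α_i) mod 13:
  α_1 = 6: Horner steps 6 → 1 → 2, so m(6) = 2.
  α_2 = 3: Horner steps 6 → 9 → 10, so m(3) = 10.
  α_3 = 2: Horner steps 6 → 3 → 2, so m(2) = 2.
  α_4 = 7: Horner steps 6 → 7 → 6, so m(7) = 6.
  α_5 = 9: Horner steps 6 → 6 → 11, so m(9) = 11.
  α_6 = 8: Horner steps 6 → 0 → 9, so m(8) = 9.
Codeword c = [2, 10, 2, 6, 11, 9] ∈ F_13^6.


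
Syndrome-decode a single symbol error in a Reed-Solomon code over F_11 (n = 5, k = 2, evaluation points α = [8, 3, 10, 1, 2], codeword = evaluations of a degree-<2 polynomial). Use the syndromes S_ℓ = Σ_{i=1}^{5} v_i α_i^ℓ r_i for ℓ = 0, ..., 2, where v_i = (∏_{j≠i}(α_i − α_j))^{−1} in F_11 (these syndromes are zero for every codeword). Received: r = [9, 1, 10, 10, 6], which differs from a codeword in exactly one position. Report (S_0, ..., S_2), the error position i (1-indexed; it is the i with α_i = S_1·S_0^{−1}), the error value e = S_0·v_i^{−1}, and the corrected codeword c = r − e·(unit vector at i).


S = (2, 2, 2), error at position 4, error magnitude e = 10, c = [9, 1, 10, 0, 6].

Step 1: column multipliers v_i = (∏_{j≠i}(α_i − α_j))^{−1} mod 11.
  i = 1 (α = 8): (8−3)(8−10)(8−1)(8−2) = 5·(−2)·7·6 = −420 ≡ 9, so v_1 = 9^{−1} = 5 (mod 11).
  i = 2 (α = 3): (3−8)(3−10)(3−1)(3−2) = (−5)·(−7)·2·1 = 70 ≡ 4, so v_2 = 4^{−1} = 3 (mod 11).
  i = 3 (α = 10): (10−8)(10−3)(10−1)(10−2) = 2·7·9·8 = 1008 ≡ 7, so v_3 = 7^{−1} = 8 (mod 11).
  i = 4 (α = 1): (1−8)(1−3)(1−10)(1−2) = (−7)·(−2)·(−9)·(−1) = 126 ≡ 5, so v_4 = 5^{−1} = 9 (mod 11).
  i = 5 (α = 2): (2−8)(2−3)(2−10)(2−1) = (−6)·(−1)·(−8)·1 = −48 ≡ 7, so v_5 = 7^{−1} = 8 (mod 11).
  v = [5, 3, 8, 9, 8].
Step 2: syndromes of r = [9, 1, 10, 10, 6] (all sums mod 11).
  S_0 = Σ v_i r_i = 5·9 + 3·1 + 8·10 + 9·10 + 8·6 = 266 ≡ 2.
  S_1 = Σ v_i α_i r_i = 5·8·9 + 3·3·1 + 8·10·10 + 9·1·10 + 8·2·6 = 1355 ≡ 2.
  α_i^2 mod 11 = [9, 9, 1, 1, 4].
  S_2 = Σ v_i α_i^2 r_i = 5·9·9 + 3·9·1 + 8·1·10 + 9·1·10 + 8·4·6 = 794 ≡ 2.
  S = (2, 2, 2) ≠ 0, so r is not a codeword (an error is present).
Step 3: locate the error. For a single error e at position i, S_ℓ = v_i·e·α_i^ℓ, so α_err = S_1/S_0.
  S_0^{−1} = 2^{−1} = 6 (mod 11), so α_err = 2·6 = 12 ≡ 1 = α_4. Error position i = 4.
  Consistency check: S_2/S_1 = 2·6 = 12 ≡ 1 = α_err ✓ (single-error assumption holds).
Step 4: error magnitude e = S_0/v_4 = S_0·∏_{j≠4}(α_4 − α_j) = 2·5 = 10 ≡ 10 (mod 11).
Step 5: correct position 4: c_4 = r_4 − e = 10 − 10 ≡ 0 (mod 11). Hence c = [9, 1, 10, 0, 6].
  Check: interpolating c through the α_i gives m(x) = 5 + 6·x (degree < 2) with m(α_i) = c_i for every i, so c is indeed a codeword.


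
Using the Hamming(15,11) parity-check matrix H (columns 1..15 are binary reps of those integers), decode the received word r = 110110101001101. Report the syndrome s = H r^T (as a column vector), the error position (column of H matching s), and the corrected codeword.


s = (0, 0, 1, 0)^T, error position = 2, corrected codeword c = 100110101001101

Compute s = H r^T mod 2 one row at a time:
  s_1 = 0 + 1 + 0 + 0 + 1 + 1 + 0 + 1 = 4 ≡ 0 (mod 2).
  s_2 = 1 + 1 + 0 + 1 + 1 + 1 + 0 + 1 = 6 ≡ 0 (mod 2).
  s_3 = 1 + 0 + 0 + 1 + 0 + 0 + 0 + 1 = 3 ≡ 1 (mod 2).
  s_4 = 1 + 0 + 1 + 1 + 1 + 0 + 1 + 1 = 6 ≡ 0 (mod 2).
s = (0, 0, 1, 0)^T — this equals column 2 of H (binary 0010), so error is at position 2.
Correct: flip bit 2 of r = 110110101001101 to get c = 100110101001101.


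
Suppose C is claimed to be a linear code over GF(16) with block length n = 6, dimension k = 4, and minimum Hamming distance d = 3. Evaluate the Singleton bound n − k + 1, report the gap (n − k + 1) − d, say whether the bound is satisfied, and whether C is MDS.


Singleton RHS = n − k + 1 = 3, slack = 0, bound satisfied, MDS.

Singleton bound: d ≤ n − k + 1.
Here n = 6, k = 4, so n − k + 1 = 3.
Given d = 3, check d ≤ 3: YES.
Slack = (n − k + 1) − d = 0.
The code is MDS (slack = 0).
Description: the claimed parameters are [6, 4, 3]_16; such a code would be MDS (meets Singleton bound).


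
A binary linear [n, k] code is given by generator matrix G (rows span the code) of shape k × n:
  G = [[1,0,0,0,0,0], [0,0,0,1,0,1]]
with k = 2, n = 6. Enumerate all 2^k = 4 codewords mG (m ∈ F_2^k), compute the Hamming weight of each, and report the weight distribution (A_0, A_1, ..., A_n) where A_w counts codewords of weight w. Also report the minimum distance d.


Weight distribution: A_0 = 1, A_1 = 1, A_2 = 1, A_3 = 1. Minimum distance d = 1.

Enumerate all 2^2 = 4 messages m ∈ F_2^2.
For each, compute codeword c = mG in F_2^6, then tally its weight.
  m = 00 → c = 000000, weight = 0.
  m = 10 → c = 100000, weight = 1.
  m = 01 → c = 000101, weight = 2.
  m = 11 → c = 100101, weight = 3.
Tally weights:
  weight 0: 1 codewords.
  weight 1: 1 codewords.
  weight 2: 1 codewords.
  weight 3: 1 codewords.
Minimum distance d = smallest w > 0 with A_w > 0 = 1.
Sanity: Σ A_w = 4 = 2^2 = 4 ✓.


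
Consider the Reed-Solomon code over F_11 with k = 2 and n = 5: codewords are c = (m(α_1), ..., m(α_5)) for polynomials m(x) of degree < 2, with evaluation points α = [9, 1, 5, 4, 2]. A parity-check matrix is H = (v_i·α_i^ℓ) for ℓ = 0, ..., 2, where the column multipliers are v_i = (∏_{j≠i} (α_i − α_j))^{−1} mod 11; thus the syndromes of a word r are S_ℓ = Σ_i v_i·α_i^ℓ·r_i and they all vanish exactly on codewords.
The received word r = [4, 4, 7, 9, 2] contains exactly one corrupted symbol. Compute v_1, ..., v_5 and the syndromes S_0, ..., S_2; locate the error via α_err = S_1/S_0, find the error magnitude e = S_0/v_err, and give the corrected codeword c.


S = (3, 5, 1), error at position 1, error magnitude e = 5, c = [10, 4, 7, 9, 2].

Step 1: column multipliers v_i = (∏_{j≠i}(α_i − α_j))^{−1} mod 11.
  i = 1 (α = 9): (9−1)(9−5)(9−4)(9−2) = 8·4·5·7 = 1120 ≡ 9, so v_1 = 9^{−1} = 5 (mod 11).
  i = 2 (α = 1): (1−9)(1−5)(1−4)(1−2) = (−8)·(−4)·(−3)·(−1) = 96 ≡ 8, so v_2 = 8^{−1} = 7 (mod 11).
  i = 3 (α = 5): (5−9)(5−1)(5−4)(5−2) = (−4)·4·1·3 = −48 ≡ 7, so v_3 = 7^{−1} = 8 (mod 11).
  i = 4 (α = 4): (4−9)(4−1)(4−5)(4−2) = (−5)·3·(−1)·2 = 30 ≡ 8, so v_4 = 8^{−1} = 7 (mod 11).
  i = 5 (α = 2): (2−9)(2−1)(2−5)(2−4) = (−7)·1·(−3)·(−2) = −42 ≡ 2, so v_5 = 2^{−1} = 6 (mod 11).
  v = [5, 7, 8, 7, 6].
Step 2: syndromes of r = [4, 4, 7, 9, 2] (all sums mod 11).
  S_0 = Σ v_i r_i = 5·4 + 7·4 + 8·7 + 7·9 + 6·2 = 179 ≡ 3.
  S_1 = Σ v_i α_i r_i = 5·9·4 + 7·1·4 + 8·5·7 + 7·4·9 + 6·2·2 = 764 ≡ 5.
  α_i^2 mod 11 = [4, 1, 3, 5, 4].
  S_2 = Σ v_i α_i^2 r_i = 5·4·4 + 7·1·4 + 8·3·7 + 7·5·9 + 6·4·2 = 639 ≡ 1.
  S = (3, 5, 1) ≠ 0, so r is not a codeword (an error is present).
Step 3: locate the error. For a single error e at position i, S_ℓ = v_i·e·α_i^ℓ, so α_err = S_1/S_0.
  S_0^{−1} = 3^{−1} = 4 (mod 11), so α_err = 5·4 = 20 ≡ 9 = α_1. Error position i = 1.
  Consistency check: S_2/S_1 = 1·9 = 9 ≡ 9 = α_err ✓ (single-error assumption holds).
Step 4: error magnitude e = S_0/v_1 = S_0·∏_{j≠1}(α_1 − α_j) = 3·9 = 27 ≡ 5 (mod 11).
Step 5: correct position 1: c_1 = r_1 − e = 4 − 5 ≡ 10 (mod 11). Hence c = [10, 4, 7, 9, 2].
  Check: interpolating c through the α_i gives m(x) = 6 + 9·x (degree < 2) with m(α_i) = c_i for every i, so c is indeed a codeword.


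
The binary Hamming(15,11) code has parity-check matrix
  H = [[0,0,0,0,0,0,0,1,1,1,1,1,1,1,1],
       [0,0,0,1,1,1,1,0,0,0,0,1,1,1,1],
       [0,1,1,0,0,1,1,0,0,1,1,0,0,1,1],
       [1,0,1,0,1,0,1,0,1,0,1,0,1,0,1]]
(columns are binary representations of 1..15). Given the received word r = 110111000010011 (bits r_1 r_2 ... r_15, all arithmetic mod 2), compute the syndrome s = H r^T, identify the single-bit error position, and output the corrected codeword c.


s = (1, 1, 1, 0)^T, error position = 14, corrected codeword c = 110111000010001

Compute s = H r^T mod 2 one row at a time:
  s_1 = 0 + 0 + 0 + 1 + 0 + 0 + 1 + 1 = 3 ≡ 1 (mod 2).
  s_2 = 1 + 1 + 1 + 0 + 0 + 0 + 1 + 1 = 5 ≡ 1 (mod 2).
  s_3 = 1 + 0 + 1 + 0 + 0 + 1 + 1 + 1 = 5 ≡ 1 (mod 2).
  s_4 = 1 + 0 + 1 + 0 + 0 + 1 + 0 + 1 = 4 ≡ 0 (mod 2).
s = (1, 1, 1, 0)^T — this equals column 14 of H (binary 1110), so error is at position 14.
Correct: flip bit 14 of r = 110111000010011 to get c = 110111000010001.


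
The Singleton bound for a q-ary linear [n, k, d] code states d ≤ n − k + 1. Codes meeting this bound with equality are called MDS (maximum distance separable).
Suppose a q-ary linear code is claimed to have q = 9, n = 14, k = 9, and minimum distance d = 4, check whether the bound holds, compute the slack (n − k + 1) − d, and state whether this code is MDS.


Singleton RHS = n − k + 1 = 6, slack = 2, bound satisfied, not MDS.

Singleton bound: d ≤ n − k + 1.
Here n = 14, k = 9, so n − k + 1 = 6.
Given d = 4, check d ≤ 6: YES.
Slack = (n − k + 1) − d = 2.
The code is NOT MDS (slack = 2 > 0).
Description: the claimed parameters are [14, 9, 4]_9; such a code would be non-MDS.


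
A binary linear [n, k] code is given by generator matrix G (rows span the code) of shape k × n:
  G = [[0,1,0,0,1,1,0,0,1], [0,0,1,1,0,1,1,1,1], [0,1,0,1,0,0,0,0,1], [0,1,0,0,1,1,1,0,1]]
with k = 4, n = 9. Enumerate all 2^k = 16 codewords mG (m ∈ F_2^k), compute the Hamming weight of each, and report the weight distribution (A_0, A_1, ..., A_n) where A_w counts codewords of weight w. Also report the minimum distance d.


Weight distribution: A_0 = 1, A_1 = 1, A_3 = 2, A_4 = 5, A_5 = 5, A_6 = 2. Minimum distance d = 1.

Enumerate all 2^4 = 16 messages m ∈ F_2^4.
For each, compute codeword c = mG in F_2^9, then tally its weight.
  m = 0000 → c = 000000000, weight = 0.
  m = 1000 → c = 010011001, weight = 4.
  m = 0100 → c = 001101111, weight = 6.
  m = 1100 → c = 011110110, weight = 6.
  m = 0010 → c = 010100001, weight = 3.
  m = 1010 → c = 000111000, weight = 3.
  m = 0110 → c = 011001110, weight = 5.
  m = 1110 → c = 001010111, weight = 5.
  m = 0001 → c = 010011101, weight = 5.
  m = 1001 → c = 000000100, weight = 1.
  m = 0101 → c = 011110010, weight = 5.
  m = 1101 → c = 001101011, weight = 5.
  m = 0011 → c = 000111100, weight = 4.
  m = 1011 → c = 010100101, weight = 4.
  m = 0111 → c = 001010011, weight = 4.
  m = 1111 → c = 011001010, weight = 4.
Tally weights:
  weight 0: 1 codewords.
  weight 1: 1 codewords.
  weight 3: 2 codewords.
  weight 4: 5 codewords.
  weight 5: 5 codewords.
  weight 6: 2 codewords.
Minimum distance d = smallest w > 0 with A_w > 0 = 1.
Sanity: Σ A_w = 16 = 2^4 = 16 ✓.


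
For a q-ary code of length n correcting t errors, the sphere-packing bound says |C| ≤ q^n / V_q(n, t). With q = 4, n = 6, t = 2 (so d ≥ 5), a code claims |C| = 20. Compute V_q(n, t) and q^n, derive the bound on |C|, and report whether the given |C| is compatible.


V_q(n, t) = 154, q^n = 4096, Hamming bound = 26, |C| = 20 ≤ bound (satisfied).

Step 1: Compute V_q(n, t) = Σ_{j=0}^2 C(n, j) (q−1)^j.
  j = 0: C(6,0)·(3)^0 = 1·1 = 1.
  j = 1: C(6,1)·(3)^1 = 6·3 = 18.
  j = 2: C(6,2)·(3)^2 = 15·9 = 135.
  V_q(n, t) = 1 + 18 + 135 = 154.
Step 2: q^n = 4^6 = 4096.
Step 3: Hamming bound ⌊q^n / V_q(n,t)⌋ = ⌊4096/154⌋ = 26.
Step 4: Compare |C| = 20 to 26: satisfied.
The claimed |C| lies below the Hamming bound.


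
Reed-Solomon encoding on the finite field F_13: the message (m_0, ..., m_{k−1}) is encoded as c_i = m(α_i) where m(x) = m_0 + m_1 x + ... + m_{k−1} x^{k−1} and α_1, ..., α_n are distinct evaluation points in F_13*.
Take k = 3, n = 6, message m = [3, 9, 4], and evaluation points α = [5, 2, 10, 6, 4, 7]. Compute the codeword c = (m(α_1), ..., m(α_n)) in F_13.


c = [5, 11, 12, 6, 12, 2]

Message polynomial: m(x) = 3 + 9·x + 4·x^2 (mod 13).
For each evaluation point α_i, compute m(α_i) mod 13:
  α_1 = 5: Horner steps 4 → 3 → 5, so m(5) = 5.
  α_2 = 2: Horner steps 4 → 4 → 11, so m(2) = 11.
  α_3 = 10: Horner steps 4 → 10 → 12, so m(10) = 12.
  α_4 = 6: Horner steps 4 → 7 → 6, so m(6) = 6.
  α_5 = 4: Horner steps 4 → 12 → 12, so m(4) = 12.
  α_6 = 7: Horner steps 4 → 11 → 2, so m(7) = 2.
Codeword c = [5, 11, 12, 6, 12, 2] ∈ F_13^6.


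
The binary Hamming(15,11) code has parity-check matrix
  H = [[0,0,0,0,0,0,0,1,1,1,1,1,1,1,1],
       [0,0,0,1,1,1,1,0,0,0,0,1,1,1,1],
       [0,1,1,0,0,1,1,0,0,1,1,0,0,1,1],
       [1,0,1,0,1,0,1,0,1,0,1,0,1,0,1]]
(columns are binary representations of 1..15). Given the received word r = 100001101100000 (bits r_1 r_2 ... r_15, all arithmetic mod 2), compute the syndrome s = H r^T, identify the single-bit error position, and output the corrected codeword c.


s = (0, 0, 1, 1)^T, error position = 3, corrected codeword c = 101001101100000

Compute s = H r^T mod 2 one row at a time:
  s_1 = 0 + 1 + 1 + 0 + 0 + 0 + 0 + 0 = 2 ≡ 0 (mod 2).
  s_2 = 0 + 0 + 1 + 1 + 0 + 0 + 0 + 0 = 2 ≡ 0 (mod 2).
  s_3 = 0 + 0 + 1 + 1 + 1 + 0 + 0 + 0 = 3 ≡ 1 (mod 2).
  s_4 = 1 + 0 + 0 + 1 + 1 + 0 + 0 + 0 = 3 ≡ 1 (mod 2).
s = (0, 0, 1, 1)^T — this equals column 3 of H (binary 0011), so error is at position 3.
Correct: flip bit 3 of r = 100001101100000 to get c = 101001101100000.


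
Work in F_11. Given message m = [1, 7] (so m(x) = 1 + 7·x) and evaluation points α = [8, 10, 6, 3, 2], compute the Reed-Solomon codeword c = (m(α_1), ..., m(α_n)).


c = [2, 5, 10, 0, 4]

Message polynomial: m(x) = 1 + 7·x (mod 11).
For each evaluation point α_i, compute m(α_i) mod 11:
  α_1 = 8: Horner steps 7 → 2, so m(8) = 2.
  α_2 = 10: Horner steps 7 → 5, so m(10) = 5.
  α_3 = 6: Horner steps 7 → 10, so m(6) = 10.
  α_4 = 3: Horner steps 7 → 0, so m(3) = 0.
  α_5 = 2: Horner steps 7 → 4, so m(2) = 4.
Codeword c = [2, 5, 10, 0, 4] ∈ F_11^5.


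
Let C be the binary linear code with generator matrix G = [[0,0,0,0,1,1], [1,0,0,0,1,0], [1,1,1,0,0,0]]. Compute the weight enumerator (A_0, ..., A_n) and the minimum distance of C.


Weight distribution: A_0 = 1, A_2 = 3, A_3 = 3, A_5 = 1. Minimum distance d = 2.

Enumerate all 2^3 = 8 messages m ∈ F_2^3.
For each, compute codeword c = mG in F_2^6, then tally its weight.
  m = 000 → c = 000000, weight = 0.
  m = 100 → c = 000011, weight = 2.
  m = 010 → c = 100010, weight = 2.
  m = 110 → c = 100001, weight = 2.
  m = 001 → c = 111000, weight = 3.
  m = 101 → c = 111011, weight = 5.
  m = 011 → c = 011010, weight = 3.
  m = 111 → c = 011001, weight = 3.
Tally weights:
  weight 0: 1 codewords.
  weight 2: 3 codewords.
  weight 3: 3 codewords.
  weight 5: 1 codewords.
Minimum distance d = smallest w > 0 with A_w > 0 = 2.
Sanity: Σ A_w = 8 = 2^3 = 8 ✓.


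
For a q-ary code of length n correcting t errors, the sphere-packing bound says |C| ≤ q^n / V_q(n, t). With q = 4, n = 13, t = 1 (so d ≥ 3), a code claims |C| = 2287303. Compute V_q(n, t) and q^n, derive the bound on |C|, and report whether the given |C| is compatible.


V_q(n, t) = 40, q^n = 67108864, Hamming bound = 1677721, |C| = 2287303 > bound (violated).

Step 1: Compute V_q(n, t) = Σ_{j=0}^1 C(n, j) (q−1)^j.
  j = 0: C(13,0)·(3)^0 = 1·1 = 1.
  j = 1: C(13,1)·(3)^1 = 13·3 = 39.
  V_q(n, t) = 1 + 39 = 40.
Step 2: q^n = 4^13 = 67108864.
Step 3: Hamming bound ⌊q^n / V_q(n,t)⌋ = ⌊67108864/40⌋ = 1677721.
Step 4: Compare |C| = 2287303 to 1677721: violated.
The claimed |C| lies above the Hamming bound, so no 4-ary code of length 13 with d ≥ 3 can have 2287303 codewords.


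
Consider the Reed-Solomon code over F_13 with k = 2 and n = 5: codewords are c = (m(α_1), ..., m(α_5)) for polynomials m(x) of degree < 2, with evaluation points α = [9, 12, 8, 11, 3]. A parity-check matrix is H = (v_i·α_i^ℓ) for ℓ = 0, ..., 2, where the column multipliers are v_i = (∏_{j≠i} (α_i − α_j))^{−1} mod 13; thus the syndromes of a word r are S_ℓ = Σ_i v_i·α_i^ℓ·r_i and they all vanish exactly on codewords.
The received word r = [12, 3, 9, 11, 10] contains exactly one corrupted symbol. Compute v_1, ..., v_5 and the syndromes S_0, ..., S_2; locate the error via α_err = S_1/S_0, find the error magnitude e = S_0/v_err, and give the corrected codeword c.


S = (5, 6, 2), error at position 1, error magnitude e = 11, c = [1, 3, 9, 11, 10].

Step 1: column multipliers v_i = (∏_{j≠i}(α_i − α_j))^{−1} mod 13.
  i = 1 (α = 9): (9−12)(9−8)(9−11)(9−3) = (−3)·1·(−2)·6 = 36 ≡ 10, so v_1 = 10^{−1} = 4 (mod 13).
  i = 2 (α = 12): (12−9)(12−8)(12−11)(12−3) = 3·4·1·9 = 108 ≡ 4, so v_2 = 4^{−1} = 10 (mod 13).
  i = 3 (α = 8): (8−9)(8−12)(8−11)(8−3) = (−1)·(−4)·(−3)·5 = −60 ≡ 5, so v_3 = 5^{−1} = 8 (mod 13).
  i = 4 (α = 11): (11−9)(11−12)(11−8)(11−3) = 2·(−1)·3·8 = −48 ≡ 4, so v_4 = 4^{−1} = 10 (mod 13).
  i = 5 (α = 3): (3−9)(3−12)(3−8)(3−11) = (−6)·(−9)·(−5)·(−8) = 2160 ≡ 2, so v_5 = 2^{−1} = 7 (mod 13).
  v = [4, 10, 8, 10, 7].
Step 2: syndromes of r = [12, 3, 9, 11, 10] (all sums mod 13).
  S_0 = Σ v_i r_i = 4·12 + 10·3 + 8·9 + 10·11 + 7·10 = 330 ≡ 5.
  S_1 = Σ v_i α_i r_i = 4·9·12 + 10·12·3 + 8·8·9 + 10·11·11 + 7·3·10 = 2788 ≡ 6.
  α_i^2 mod 13 = [3, 1, 12, 4, 9].
  S_2 = Σ v_i α_i^2 r_i = 4·3·12 + 10·1·3 + 8·12·9 + 10·4·11 + 7·9·10 = 2108 ≡ 2.
  S = (5, 6, 2) ≠ 0, so r is not a codeword (an error is present).
Step 3: locate the error. For a single error e at position i, S_ℓ = v_i·e·α_i^ℓ, so α_err = S_1/S_0.
  S_0^{−1} = 5^{−1} = 8 (mod 13), so α_err = 6·8 = 48 ≡ 9 = α_1. Error position i = 1.
  Consistency check: S_2/S_1 = 2·11 = 22 ≡ 9 = α_err ✓ (single-error assumption holds).
Step 4: error magnitude e = S_0/v_1 = S_0·∏_{j≠1}(α_1 − α_j) = 5·10 = 50 ≡ 11 (mod 13).
Step 5: correct position 1: c_1 = r_1 − e = 12 − 11 ≡ 1 (mod 13). Hence c = [1, 3, 9, 11, 10].
  Check: interpolating c through the α_i gives m(x) = 8 + 5·x (degree < 2) with m(α_i) = c_i for every i, so c is indeed a codeword.


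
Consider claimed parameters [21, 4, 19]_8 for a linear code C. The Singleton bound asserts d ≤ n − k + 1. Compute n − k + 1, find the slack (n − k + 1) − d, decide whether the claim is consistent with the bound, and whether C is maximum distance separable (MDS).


Singleton RHS = n − k + 1 = 18, slack = -1, bound violated (no such code; not MDS).

Singleton bound: d ≤ n − k + 1.
Here n = 21, k = 4, so n − k + 1 = 18.
Given d = 19, check d ≤ 18: NO.
Slack = (n − k + 1) − d = -1.
The slack is negative: d = 19 exceeds n − k + 1 = 18 by 1, so the Singleton bound is violated and no linear [21, 4, 19]_8 code can exist. In particular it is not MDS (MDS requires d = n − k + 1 exactly).
Description: the claimed parameters are [21, 4, 19]_8; such a code would be impossible (violates the Singleton bound).


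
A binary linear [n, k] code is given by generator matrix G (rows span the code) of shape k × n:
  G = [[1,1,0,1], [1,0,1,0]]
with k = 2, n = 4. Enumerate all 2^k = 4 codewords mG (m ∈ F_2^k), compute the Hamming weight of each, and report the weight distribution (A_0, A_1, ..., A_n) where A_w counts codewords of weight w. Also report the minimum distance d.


Weight distribution: A_0 = 1, A_2 = 1, A_3 = 2. Minimum distance d = 2.

Enumerate all 2^2 = 4 messages m ∈ F_2^2.
For each, compute codeword c = mG in F_2^4, then tally its weight.
  m = 00 → c = 0000, weight = 0.
  m = 10 → c = 1101, weight = 3.
  m = 01 → c = 1010, weight = 2.
  m = 11 → c = 0111, weight = 3.
Tally weights:
  weight 0: 1 codewords.
  weight 2: 1 codewords.
  weight 3: 2 codewords.
Minimum distance d = smallest w > 0 with A_w > 0 = 2.
Sanity: Σ A_w = 4 = 2^2 = 4 ✓.


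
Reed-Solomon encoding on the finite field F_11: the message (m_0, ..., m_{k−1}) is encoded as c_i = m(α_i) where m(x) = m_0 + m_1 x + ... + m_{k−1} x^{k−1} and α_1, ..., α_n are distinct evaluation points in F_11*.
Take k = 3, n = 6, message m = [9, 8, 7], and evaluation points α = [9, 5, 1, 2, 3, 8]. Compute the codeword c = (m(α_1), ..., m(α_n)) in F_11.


c = [10, 4, 2, 9, 8, 4]

Message polynomial: m(x) = 9 + 8·x + 7·x^2 (mod 11).
For each evaluation point α_i, compute m(α_i) mod 11:
  α_1 = 9: Horner steps 7 → 5 → 10, so m(9) = 10.
  α_2 = 5: Horner steps 7 → 10 → 4, so m(5) = 4.
  α_3 = 1: Horner steps 7 → 4 → 2, so m(1) = 2.
  α_4 = 2: Horner steps 7 → 0 → 9, so m(2) = 9.
  α_5 = 3: Horner steps 7 → 7 → 8, so m(3) = 8.
  α_6 = 8: Horner steps 7 → 9 → 4, so m(8) = 4.
Codeword c = [10, 4, 2, 9, 8, 4] ∈ F_11^6.


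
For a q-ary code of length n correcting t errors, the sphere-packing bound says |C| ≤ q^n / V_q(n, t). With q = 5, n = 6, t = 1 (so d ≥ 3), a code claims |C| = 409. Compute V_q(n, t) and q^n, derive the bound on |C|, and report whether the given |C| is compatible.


V_q(n, t) = 25, q^n = 15625, Hamming bound = 625, |C| = 409 ≤ bound (satisfied).

Step 1: Compute V_q(n, t) = Σ_{j=0}^1 C(n, j) (q−1)^j.
  j = 0: C(6,0)·(4)^0 = 1·1 = 1.
  j = 1: C(6,1)·(4)^1 = 6·4 = 24.
  V_q(n, t) = 1 + 24 = 25.
Step 2: q^n = 5^6 = 15625.
Step 3: Hamming bound ⌊q^n / V_q(n,t)⌋ = ⌊15625/25⌋ = 625.
Step 4: Compare |C| = 409 to 625: satisfied.
The claimed |C| lies below the Hamming bound.


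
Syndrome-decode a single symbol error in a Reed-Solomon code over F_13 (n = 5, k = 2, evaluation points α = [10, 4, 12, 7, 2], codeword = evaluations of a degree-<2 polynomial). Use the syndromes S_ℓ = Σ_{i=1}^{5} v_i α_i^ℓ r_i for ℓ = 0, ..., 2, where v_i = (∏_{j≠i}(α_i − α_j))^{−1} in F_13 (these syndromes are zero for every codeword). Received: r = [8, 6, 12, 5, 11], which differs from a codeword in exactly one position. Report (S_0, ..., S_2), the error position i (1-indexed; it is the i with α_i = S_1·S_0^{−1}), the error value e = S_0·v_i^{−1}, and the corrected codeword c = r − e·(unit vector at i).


S = (11, 6, 8), error at position 1, error magnitude e = 4, c = [4, 6, 12, 5, 11].

Step 1: column multipliers v_i = (∏_{j≠i}(α_i − α_j))^{−1} mod 13.
  i = 1 (α = 10): (10−4)(10−12)(10−7)(10−2) = 6·(−2)·3·8 = −288 ≡ 11, so v_1 = 11^{−1} = 6 (mod 13).
  i = 2 (α = 4): (4−10)(4−12)(4−7)(4−2) = (−6)·(−8)·(−3)·2 = −288 ≡ 11, so v_2 = 11^{−1} = 6 (mod 13).
  i = 3 (α = 12): (12−10)(12−4)(12−7)(12−2) = 2·8·5·10 = 800 ≡ 7, so v_3 = 7^{−1} = 2 (mod 13).
  i = 4 (α = 7): (7−10)(7−4)(7−12)(7−2) = (−3)·3·(−5)·5 = 225 ≡ 4, so v_4 = 4^{−1} = 10 (mod 13).
  i = 5 (α = 2): (2−10)(2−4)(2−12)(2−7) = (−8)·(−2)·(−10)·(−5) = 800 ≡ 7, so v_5 = 7^{−1} = 2 (mod 13).
  v = [6, 6, 2, 10, 2].
Step 2: syndromes of r = [8, 6, 12, 5, 11] (all sums mod 13).
  S_0 = Σ v_i r_i = 6·8 + 6·6 + 2·12 + 10·5 + 2·11 = 180 ≡ 11.
  S_1 = Σ v_i α_i r_i = 6·10·8 + 6·4·6 + 2·12·12 + 10·7·5 + 2·2·11 = 1306 ≡ 6.
  α_i^2 mod 13 = [9, 3, 1, 10, 4].
  S_2 = Σ v_i α_i^2 r_i = 6·9·8 + 6·3·6 + 2·1·12 + 10·10·5 + 2·4·11 = 1152 ≡ 8.
  S = (11, 6, 8) ≠ 0, so r is not a codeword (an error is present).
Step 3: locate the error. For a single error e at position i, S_ℓ = v_i·e·α_i^ℓ, so α_err = S_1/S_0.
  S_0^{−1} = 11^{−1} = 6 (mod 13), so α_err = 6·6 = 36 ≡ 10 = α_1. Error position i = 1.
  Consistency check: S_2/S_1 = 8·11 = 88 ≡ 10 = α_err ✓ (single-error assumption holds).
Step 4: error magnitude e = S_0/v_1 = S_0·∏_{j≠1}(α_1 − α_j) = 11·11 = 121 ≡ 4 (mod 13).
Step 5: correct position 1: c_1 = r_1 − e = 8 − 4 ≡ 4 (mod 13). Hence c = [4, 6, 12, 5, 11].
  Check: interpolating c through the α_i gives m(x) = 3 + 4·x (degree < 2) with m(α_i) = c_i for every i, so c is indeed a codeword.


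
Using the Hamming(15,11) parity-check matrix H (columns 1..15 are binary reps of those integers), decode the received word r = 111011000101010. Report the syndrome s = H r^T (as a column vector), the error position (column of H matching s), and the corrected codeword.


s = (1, 0, 1, 1)^T, error position = 11, corrected codeword c = 111011000111010

Compute s = H r^T mod 2 one row at a time:
  s_1 = 0 + 0 + 1 + 0 + 1 + 0 + 1 + 0 = 3 ≡ 1 (mod 2).
  s_2 = 0 + 1 + 1 + 0 + 1 + 0 + 1 + 0 = 4 ≡ 0 (mod 2).
  s_3 = 1 + 1 + 1 + 0 + 1 + 0 + 1 + 0 = 5 ≡ 1 (mod 2).
  s_4 = 1 + 1 + 1 + 0 + 0 + 0 + 0 + 0 = 3 ≡ 1 (mod 2).
s = (1, 0, 1, 1)^T — this equals column 11 of H (binary 1011), so error is at position 11.
Correct: flip bit 11 of r = 111011000101010 to get c = 111011000111010.


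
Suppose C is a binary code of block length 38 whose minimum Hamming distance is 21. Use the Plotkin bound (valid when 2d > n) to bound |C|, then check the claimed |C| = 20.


Plotkin bound M ≤ 10; given |C| = 20 > bound (violated).

Check applicability: 2d = 42, n = 38.
2d − n = 4 > 0, so Plotkin applies.
Compute d/(2d−n) = 21/4 ≈ 5.2500.
⌊d/(2d−n)⌋ = 5.
Plotkin bound: M ≤ 2·5 = 10.
Given |C| = 20, check: VIOLATED.
This |C| is above the Plotkin bound, so no binary code with n = 38, d = 21 and 20 codewords exists.


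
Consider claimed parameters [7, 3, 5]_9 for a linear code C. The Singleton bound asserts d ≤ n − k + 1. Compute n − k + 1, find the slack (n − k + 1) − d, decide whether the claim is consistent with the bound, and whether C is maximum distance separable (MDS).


Singleton RHS = n − k + 1 = 5, slack = 0, bound satisfied, MDS.

Singleton bound: d ≤ n − k + 1.
Here n = 7, k = 3, so n − k + 1 = 5.
Given d = 5, check d ≤ 5: YES.
Slack = (n − k + 1) − d = 0.
The code is MDS (slack = 0).
Description: the claimed parameters are [7, 3, 5]_9; such a code would be MDS (meets Singleton bound).


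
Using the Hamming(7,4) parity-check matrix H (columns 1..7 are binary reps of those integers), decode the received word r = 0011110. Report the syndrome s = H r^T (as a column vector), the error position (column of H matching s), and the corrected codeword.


s = (1, 0, 0)^T, error position = 4, corrected codeword c = 0010110

Compute s = H r^T mod 2 one row at a time:
  s_1 = 1 + 1 + 1 + 0 = 3 ≡ 1 (mod 2).
  s_2 = 0 + 1 + 1 + 0 = 2 ≡ 0 (mod 2).
  s_3 = 0 + 1 + 1 + 0 = 2 ≡ 0 (mod 2).
s = (1, 0, 0)^T — this equals column 4 of H (binary 100), so error is at position 4.
Correct: flip bit 4 of r = 0011110 to get c = 0010110.


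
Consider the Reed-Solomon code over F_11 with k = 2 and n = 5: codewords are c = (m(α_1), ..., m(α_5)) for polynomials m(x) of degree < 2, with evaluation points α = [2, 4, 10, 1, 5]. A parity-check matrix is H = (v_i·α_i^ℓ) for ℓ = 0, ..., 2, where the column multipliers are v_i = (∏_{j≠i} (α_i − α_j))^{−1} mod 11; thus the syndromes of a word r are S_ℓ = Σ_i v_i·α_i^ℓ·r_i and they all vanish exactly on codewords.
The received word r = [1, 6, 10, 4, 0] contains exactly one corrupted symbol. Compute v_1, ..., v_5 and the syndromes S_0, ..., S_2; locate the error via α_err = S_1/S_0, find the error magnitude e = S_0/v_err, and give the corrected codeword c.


S = (5, 3, 4), error at position 5, error magnitude e = 8, c = [1, 6, 10, 4, 3].

Step 1: column multipliers v_i = (∏_{j≠i}(α_i − α_j))^{−1} mod 11.
  i = 1 (α = 2): (2−4)(2−10)(2−1)(2−5) = (−2)·(−8)·1·(−3) = −48 ≡ 7, so v_1 = 7^{−1} = 8 (mod 11).
  i = 2 (α = 4): (4−2)(4−10)(4−1)(4−5) = 2·(−6)·3·(−1) = 36 ≡ 3, so v_2 = 3^{−1} = 4 (mod 11).
  i = 3 (α = 10): (10−2)(10−4)(10−1)(10−5) = 8·6·9·5 = 2160 ≡ 4, so v_3 = 4^{−1} = 3 (mod 11).
  i = 4 (α = 1): (1−2)(1−4)(1−10)(1−5) = (−1)·(−3)·(−9)·(−4) = 108 ≡ 9, so v_4 = 9^{−1} = 5 (mod 11).
  i = 5 (α = 5): (5−2)(5−4)(5−10)(5−1) = 3·1·(−5)·4 = −60 ≡ 6, so v_5 = 6^{−1} = 2 (mod 11).
  v = [8, 4, 3, 5, 2].
Step 2: syndromes of r = [1, 6, 10, 4, 0] (all sums mod 11).
  S_0 = Σ v_i r_i = 8·1 + 4·6 + 3·10 + 5·4 + 2·0 = 82 ≡ 5.
  S_1 = Σ v_i α_i r_i = 8·2·1 + 4·4·6 + 3·10·10 + 5·1·4 + 2·5·0 = 432 ≡ 3.
  α_i^2 mod 11 = [4, 5, 1, 1, 3].
  S_2 = Σ v_i α_i^2 r_i = 8·4·1 + 4·5·6 + 3·1·10 + 5·1·4 + 2·3·0 = 202 ≡ 4.
  S = (5, 3, 4) ≠ 0, so r is not a codeword (an error is present).
Step 3: locate the error. For a single error e at position i, S_ℓ = v_i·e·α_i^ℓ, so α_err = S_1/S_0.
  S_0^{−1} = 5^{−1} = 9 (mod 11), so α_err = 3·9 = 27 ≡ 5 = α_5. Error position i = 5.
  Consistency check: S_2/S_1 = 4·4 = 16 ≡ 5 = α_err ✓ (single-error assumption holds).
Step 4: error magnitude e = S_0/v_5 = S_0·∏_{j≠5}(α_5 − α_j) = 5·6 = 30 ≡ 8 (mod 11).
Step 5: correct position 5: c_5 = r_5 − e = 0 − 8 ≡ 3 (mod 11). Hence c = [1, 6, 10, 4, 3].
  Check: interpolating c through the α_i gives m(x) = 7 + 8·x (degree < 2) with m(α_i) = c_i for every i, so c is indeed a codeword.


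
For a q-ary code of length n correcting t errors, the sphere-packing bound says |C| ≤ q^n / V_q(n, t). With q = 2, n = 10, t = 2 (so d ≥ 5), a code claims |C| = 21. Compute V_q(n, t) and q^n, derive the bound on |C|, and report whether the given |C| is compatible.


V_q(n, t) = 56, q^n = 1024, Hamming bound = 18, |C| = 21 > bound (violated).

Step 1: Compute V_q(n, t) = Σ_{j=0}^2 C(n, j) (q−1)^j.
  j = 0: C(10,0)·(1)^0 = 1·1 = 1.
  j = 1: C(10,1)·(1)^1 = 10·1 = 10.
  j = 2: C(10,2)·(1)^2 = 45·1 = 45.
  V_q(n, t) = 1 + 10 + 45 = 56.
Step 2: q^n = 2^10 = 1024.
Step 3: Hamming bound ⌊q^n / V_q(n,t)⌋ = ⌊1024/56⌋ = 18.
Step 4: Compare |C| = 21 to 18: violated.
The claimed |C| lies above the Hamming bound, so no 2-ary code of length 10 with d ≥ 5 can have 21 codewords.


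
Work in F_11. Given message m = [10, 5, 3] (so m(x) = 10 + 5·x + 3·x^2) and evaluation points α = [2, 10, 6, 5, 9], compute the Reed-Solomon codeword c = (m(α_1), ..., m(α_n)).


c = [10, 8, 5, 0, 1]

Message polynomial: m(x) = 10 + 5·x + 3·x^2 (mod 11).
For each evaluation point α_i, compute m(α_i) mod 11:
  α_1 = 2: Horner steps 3 → 0 → 10, so m(2) = 10.
  α_2 = 10: Horner steps 3 → 2 → 8, so m(10) = 8.
  α_3 = 6: Horner steps 3 → 1 → 5, so m(6) = 5.
  α_4 = 5: Horner steps 3 → 9 → 0, so m(5) = 0.
  α_5 = 9: Horner steps 3 → 10 → 1, so m(9) = 1.
Codeword c = [10, 8, 5, 0, 1] ∈ F_11^5.


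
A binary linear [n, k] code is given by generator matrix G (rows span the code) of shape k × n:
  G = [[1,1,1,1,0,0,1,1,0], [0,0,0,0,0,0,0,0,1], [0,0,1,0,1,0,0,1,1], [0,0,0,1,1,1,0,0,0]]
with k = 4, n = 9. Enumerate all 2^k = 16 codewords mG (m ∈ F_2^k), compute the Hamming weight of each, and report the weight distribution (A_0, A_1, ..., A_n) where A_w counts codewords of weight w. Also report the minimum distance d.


Weight distribution: A_0 = 1, A_1 = 1, A_3 = 2, A_4 = 4, A_5 = 3, A_6 = 2, A_7 = 2, A_8 = 1. Minimum distance d = 1.

Enumerate all 2^4 = 16 messages m ∈ F_2^4.
For each, compute codeword c = mG in F_2^9, then tally its weight.
  m = 0000 → c = 000000000, weight = 0.
  m = 1000 → c = 111100110, weight = 6.
  m = 0100 → c = 000000001, weight = 1.
  m = 1100 → c = 111100111, weight = 7.
  m = 0010 → c = 001010011, weight = 4.
  m = 1010 → c = 110110101, weight = 6.
  m = 0110 → c = 001010010, weight = 3.
  m = 1110 → c = 110110100, weight = 5.
  m = 0001 → c = 000111000, weight = 3.
  m = 1001 → c = 111011110, weight = 7.
  m = 0101 → c = 000111001, weight = 4.
  m = 1101 → c = 111011111, weight = 8.
  m = 0011 → c = 001101011, weight = 5.
  m = 1011 → c = 110001101, weight = 5.
  m = 0111 → c = 001101010, weight = 4.
  m = 1111 → c = 110001100, weight = 4.
Tally weights:
  weight 0: 1 codewords.
  weight 1: 1 codewords.
  weight 3: 2 codewords.
  weight 4: 4 codewords.
  weight 5: 3 codewords.
  weight 6: 2 codewords.
  weight 7: 2 codewords.
  weight 8: 1 codewords.
Minimum distance d = smallest w > 0 with A_w > 0 = 1.
Sanity: Σ A_w = 16 = 2^4 = 16 ✓.
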